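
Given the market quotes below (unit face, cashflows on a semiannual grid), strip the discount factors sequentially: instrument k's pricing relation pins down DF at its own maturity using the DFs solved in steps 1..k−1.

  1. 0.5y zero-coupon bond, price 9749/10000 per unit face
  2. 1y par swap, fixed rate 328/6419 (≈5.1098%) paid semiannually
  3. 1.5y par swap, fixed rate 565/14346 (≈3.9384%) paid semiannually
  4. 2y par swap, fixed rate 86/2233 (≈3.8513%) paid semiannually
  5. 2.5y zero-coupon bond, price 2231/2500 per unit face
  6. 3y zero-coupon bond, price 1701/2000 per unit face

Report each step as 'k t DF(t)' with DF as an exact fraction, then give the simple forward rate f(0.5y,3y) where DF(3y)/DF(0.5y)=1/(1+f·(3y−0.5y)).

step 1 [0.5y] zero: DF = P = 9749/10000 ≈ 0.974900
step 2 [1y] swap r/2=164/6419: DF=(1 − 164/6419·(0.974900))/(1+164/6419) = 2377/2500 ≈ 0.950800
step 3 [1.5y] swap r/2=565/28692: DF=(1 − 565/28692·(0.974900+0.950800))/(1+565/28692) = 1887/2000 ≈ 0.943500
step 4 [2y] swap r/2=43/2233: DF=(1 − 43/2233·(0.974900+0.950800+0.943500))/(1+43/2233) = 9269/10000 ≈ 0.926900
step 5 [2.5y] zero: DF = P = 2231/2500 ≈ 0.892400
step 6 [3y] zero: DF = P = 1701/2000 ≈ 0.850500

1 1/2 9749/10000
2 1 2377/2500
3 3/2 1887/2000
4 2 9269/10000
5 5/2 2231/2500
6 3 1701/2000
f(0.5y,3y) = ((9749/10000)/(1701/2000) − 1)/(5/2) = 2488/42525 ≈ 5.8507%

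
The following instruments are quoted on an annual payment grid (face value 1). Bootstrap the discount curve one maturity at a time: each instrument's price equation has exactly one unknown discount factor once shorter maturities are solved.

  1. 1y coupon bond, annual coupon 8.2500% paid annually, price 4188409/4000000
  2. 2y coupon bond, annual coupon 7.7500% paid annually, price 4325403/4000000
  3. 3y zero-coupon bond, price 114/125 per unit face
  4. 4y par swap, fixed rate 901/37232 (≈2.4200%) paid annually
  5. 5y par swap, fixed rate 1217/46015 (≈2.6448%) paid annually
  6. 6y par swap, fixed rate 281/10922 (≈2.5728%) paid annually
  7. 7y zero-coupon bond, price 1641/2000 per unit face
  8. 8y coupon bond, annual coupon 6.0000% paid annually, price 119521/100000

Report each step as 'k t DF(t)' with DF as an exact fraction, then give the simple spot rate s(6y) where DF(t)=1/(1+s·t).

step 1 [1y] bond c/1=33/400: DF=(4188409/4000000 − 33/400·(0))/(1+33/400) = 9673/10000 ≈ 0.967300
step 2 [2y] bond c/1=31/400: DF=(4325403/4000000 − 31/400·(0.967300))/(1+31/400) = 467/500 ≈ 0.934000
step 3 [3y] zero: DF = P = 114/125 ≈ 0.912000
step 4 [4y] swap r/1=901/37232: DF=(1 − 901/37232·(0.967300+0.934000+0.912000))/(1+901/37232) = 9099/10000 ≈ 0.909900
step 5 [5y] swap r/1=1217/46015: DF=(1 − 1217/46015·(0.967300+0.934000+0.912000+0.909900))/(1+1217/46015) = 8783/10000 ≈ 0.878300
step 6 [6y] swap r/1=281/10922: DF=(1 − 281/10922·(0.967300+0.934000+0.912000+0.909900+0.878300))/(1+281/10922) = 1719/2000 ≈ 0.859500
step 7 [7y] zero: DF = P = 1641/2000 ≈ 0.820500
step 8 [8y] bond c/1=3/50: DF=(119521/100000 − 3/50·(0.967300+0.934000+0.912000+0.909900+0.878300+0.859500+0.820500))/(1+3/50) = 193/250 ≈ 0.772000

1 1 9673/10000
2 2 467/500
3 3 114/125
4 4 9099/10000
5 5 8783/10000
6 6 1719/2000
7 7 1641/2000
8 8 193/250
s(6y) = (1/(1719/2000) − 1)/(6) = 281/10314 ≈ 2.7245%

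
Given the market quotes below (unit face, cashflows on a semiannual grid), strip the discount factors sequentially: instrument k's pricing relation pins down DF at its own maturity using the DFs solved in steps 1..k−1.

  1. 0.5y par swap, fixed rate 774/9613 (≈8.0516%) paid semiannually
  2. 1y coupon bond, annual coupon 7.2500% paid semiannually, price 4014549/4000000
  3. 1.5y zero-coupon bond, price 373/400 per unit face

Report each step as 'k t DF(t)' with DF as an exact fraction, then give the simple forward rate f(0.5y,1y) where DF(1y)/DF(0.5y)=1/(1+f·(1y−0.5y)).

step 1 [0.5y] swap r/2=387/9613: DF=(1 − 387/9613·(0))/(1+387/9613) = 9613/10000 ≈ 0.961300
step 2 [1y] bond c/2=29/800: DF=(4014549/4000000 − 29/800·(0.961300))/(1+29/800) = 9349/10000 ≈ 0.934900
step 3 [1.5y] zero: DF = P = 373/400 ≈ 0.932500

1 1/2 9613/10000
2 1 9349/10000
3 3/2 373/400
f(0.5y,1y) = ((9613/10000)/(9349/10000) − 1)/(1/2) = 528/9349 ≈ 5.6477%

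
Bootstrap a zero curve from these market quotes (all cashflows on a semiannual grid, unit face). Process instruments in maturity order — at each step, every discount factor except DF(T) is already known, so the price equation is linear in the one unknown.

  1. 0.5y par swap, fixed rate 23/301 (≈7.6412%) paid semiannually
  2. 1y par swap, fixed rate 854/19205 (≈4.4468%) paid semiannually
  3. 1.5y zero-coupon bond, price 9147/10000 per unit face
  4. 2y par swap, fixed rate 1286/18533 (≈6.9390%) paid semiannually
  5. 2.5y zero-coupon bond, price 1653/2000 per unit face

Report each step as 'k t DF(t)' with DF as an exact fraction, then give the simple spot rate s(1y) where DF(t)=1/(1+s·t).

1 1/2 602/625
2 1 9573/10000
3 3/2 9147/10000
4 2 4357/5000
5 5/2 1653/2000
s(1y) = (1/(9573/10000) − 1)/(1) = 427/9573 ≈ 4.4605%

step 1 [0.5y] swap r/2=23/602: DF=(1 − 23/602·(0))/(1+23/602) = 602/625 ≈ 0.963200
step 2 [1y] swap r/2=427/19205: DF=(1 − 427/19205·(0.963200))/(1+427/19205) = 9573/10000 ≈ 0.957300
step 3 [1.5y] zero: DF = P = 9147/10000 ≈ 0.914700
step 4 [2y] swap r/2=643/18533: DF=(1 − 643/18533·(0.963200+0.957300+0.914700))/(1+643/18533) = 4357/5000 ≈ 0.871400
step 5 [2.5y] zero: DF = P = 1653/2000 ≈ 0.826500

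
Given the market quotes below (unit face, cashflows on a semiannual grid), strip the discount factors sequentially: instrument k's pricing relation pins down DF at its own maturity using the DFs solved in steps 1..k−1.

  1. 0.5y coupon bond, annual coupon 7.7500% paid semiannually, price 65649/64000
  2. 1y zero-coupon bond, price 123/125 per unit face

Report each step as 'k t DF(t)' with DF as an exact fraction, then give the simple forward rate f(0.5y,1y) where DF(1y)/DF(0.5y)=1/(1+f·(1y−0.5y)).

1 1/2 79/80
2 1 123/125
f(0.5y,1y) = ((79/80)/(123/125) − 1)/(1/2) = 7/984 ≈ 0.7114%

step 1 [0.5y] bond c/2=31/800: DF=(65649/64000 − 31/800·(0))/(1+31/800) = 79/80 ≈ 0.987500
step 2 [1y] zero: DF = P = 123/125 ≈ 0.984000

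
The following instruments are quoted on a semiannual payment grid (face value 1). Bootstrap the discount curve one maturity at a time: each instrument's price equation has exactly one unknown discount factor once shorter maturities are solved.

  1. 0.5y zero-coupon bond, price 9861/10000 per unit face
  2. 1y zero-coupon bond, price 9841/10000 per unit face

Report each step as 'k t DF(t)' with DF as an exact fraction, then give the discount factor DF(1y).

1 1/2 9861/10000
2 1 9841/10000
DF(1y) = 9841/10000 ≈ 0.984100

step 1 [0.5y] zero: DF = P = 9861/10000 ≈ 0.986100
step 2 [1y] zero: DF = P = 9841/10000 ≈ 0.984100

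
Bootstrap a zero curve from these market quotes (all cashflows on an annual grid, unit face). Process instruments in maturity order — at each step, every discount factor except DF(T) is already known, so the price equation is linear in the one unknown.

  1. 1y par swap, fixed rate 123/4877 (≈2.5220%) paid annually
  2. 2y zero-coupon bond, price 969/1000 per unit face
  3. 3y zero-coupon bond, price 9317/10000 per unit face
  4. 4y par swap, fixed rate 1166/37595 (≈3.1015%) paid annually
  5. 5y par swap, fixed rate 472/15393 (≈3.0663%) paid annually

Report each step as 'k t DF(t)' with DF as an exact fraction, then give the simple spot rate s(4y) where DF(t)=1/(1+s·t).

1 1 4877/5000
2 2 969/1000
3 3 9317/10000
4 4 4417/5000
5 5 1073/1250
s(4y) = (1/(4417/5000) − 1)/(4) = 583/17668 ≈ 3.2998%

step 1 [1y] swap r/1=123/4877: DF=(1 − 123/4877·(0))/(1+123/4877) = 4877/5000 ≈ 0.975400
step 2 [2y] zero: DF = P = 969/1000 ≈ 0.969000
step 3 [3y] zero: DF = P = 9317/10000 ≈ 0.931700
step 4 [4y] swap r/1=1166/37595: DF=(1 − 1166/37595·(0.975400+0.969000+0.931700))/(1+1166/37595) = 4417/5000 ≈ 0.883400
step 5 [5y] swap r/1=472/15393: DF=(1 − 472/15393·(0.975400+0.969000+0.931700+0.883400))/(1+472/15393) = 1073/1250 ≈ 0.858400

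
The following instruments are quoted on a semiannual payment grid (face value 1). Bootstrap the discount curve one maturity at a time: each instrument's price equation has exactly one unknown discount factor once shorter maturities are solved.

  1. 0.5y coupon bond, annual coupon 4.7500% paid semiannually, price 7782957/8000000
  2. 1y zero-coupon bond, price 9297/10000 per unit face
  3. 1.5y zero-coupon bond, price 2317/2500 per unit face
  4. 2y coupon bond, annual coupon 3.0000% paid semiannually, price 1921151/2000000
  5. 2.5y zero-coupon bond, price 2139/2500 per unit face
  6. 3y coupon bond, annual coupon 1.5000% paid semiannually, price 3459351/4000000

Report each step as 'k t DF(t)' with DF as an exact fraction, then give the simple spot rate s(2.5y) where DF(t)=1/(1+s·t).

1 1/2 9503/10000
2 1 9297/10000
3 3/2 2317/2500
4 2 9049/10000
5 5/2 2139/2500
6 3 2061/2500
s(2.5y) = (1/(2139/2500) − 1)/(5/2) = 722/10695 ≈ 6.7508%

step 1 [0.5y] bond c/2=19/800: DF=(7782957/8000000 − 19/800·(0))/(1+19/800) = 9503/10000 ≈ 0.950300
step 2 [1y] zero: DF = P = 9297/10000 ≈ 0.929700
step 3 [1.5y] zero: DF = P = 2317/2500 ≈ 0.926800
step 4 [2y] bond c/2=3/200: DF=(1921151/2000000 − 3/200·(0.950300+0.929700+0.926800))/(1+3/200) = 9049/10000 ≈ 0.904900
step 5 [2.5y] zero: DF = P = 2139/2500 ≈ 0.855600
step 6 [3y] bond c/2=3/400: DF=(3459351/4000000 − 3/400·(0.950300+0.929700+0.926800+0.904900+0.855600))/(1+3/400) = 2061/2500 ≈ 0.824400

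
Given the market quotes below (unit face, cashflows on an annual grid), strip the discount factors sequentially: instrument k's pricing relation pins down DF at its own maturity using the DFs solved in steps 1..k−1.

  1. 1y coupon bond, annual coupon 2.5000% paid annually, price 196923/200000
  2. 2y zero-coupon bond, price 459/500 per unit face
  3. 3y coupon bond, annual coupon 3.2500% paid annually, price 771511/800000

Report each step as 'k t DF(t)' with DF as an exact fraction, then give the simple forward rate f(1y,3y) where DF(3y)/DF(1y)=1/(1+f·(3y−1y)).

1 1 4803/5000
2 2 459/500
3 3 8749/10000
f(1y,3y) = ((4803/5000)/(8749/10000) − 1)/(2) = 857/17498 ≈ 4.8977%

step 1 [1y] bond c/1=1/40: DF=(196923/200000 − 1/40·(0))/(1+1/40) = 4803/5000 ≈ 0.960600
step 2 [2y] zero: DF = P = 459/500 ≈ 0.918000
step 3 [3y] bond c/1=13/400: DF=(771511/800000 − 13/400·(0.960600+0.918000))/(1+13/400) = 8749/10000 ≈ 0.874900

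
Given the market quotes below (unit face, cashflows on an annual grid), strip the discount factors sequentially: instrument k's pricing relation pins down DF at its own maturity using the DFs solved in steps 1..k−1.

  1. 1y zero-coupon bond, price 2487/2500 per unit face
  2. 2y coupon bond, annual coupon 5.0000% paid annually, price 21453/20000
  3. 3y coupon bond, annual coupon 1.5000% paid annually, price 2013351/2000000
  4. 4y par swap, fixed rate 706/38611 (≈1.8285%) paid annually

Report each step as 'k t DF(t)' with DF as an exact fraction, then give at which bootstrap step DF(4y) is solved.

1 1 2487/2500
2 2 4871/5000
3 3 9627/10000
4 4 4647/5000
DF(4y) is solved at step 4

step 1 [1y] zero: DF = P = 2487/2500 ≈ 0.994800
step 2 [2y] bond c/1=1/20: DF=(21453/20000 − 1/20·(0.994800))/(1+1/20) = 4871/5000 ≈ 0.974200
step 3 [3y] bond c/1=3/200: DF=(2013351/2000000 − 3/200·(0.994800+0.974200))/(1+3/200) = 9627/10000 ≈ 0.962700
step 4 [4y] swap r/1=706/38611: DF=(1 − 706/38611·(0.994800+0.974200+0.962700))/(1+706/38611) = 4647/5000 ≈ 0.929400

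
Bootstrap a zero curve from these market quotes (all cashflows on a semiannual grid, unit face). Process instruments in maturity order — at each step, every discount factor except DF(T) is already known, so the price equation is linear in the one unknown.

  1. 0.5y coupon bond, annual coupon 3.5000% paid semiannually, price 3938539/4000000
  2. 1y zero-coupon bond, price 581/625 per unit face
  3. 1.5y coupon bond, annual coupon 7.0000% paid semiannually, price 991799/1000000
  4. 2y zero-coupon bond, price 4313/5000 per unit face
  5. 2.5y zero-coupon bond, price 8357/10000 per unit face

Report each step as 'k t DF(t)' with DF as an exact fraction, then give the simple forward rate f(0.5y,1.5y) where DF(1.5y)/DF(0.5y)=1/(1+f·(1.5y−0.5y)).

1 1/2 9677/10000
2 1 581/625
3 3/2 8941/10000
4 2 4313/5000
5 5/2 8357/10000
f(0.5y,1.5y) = ((9677/10000)/(8941/10000) − 1)/(1) = 736/8941 ≈ 8.2317%

step 1 [0.5y] bond c/2=7/400: DF=(3938539/4000000 − 7/400·(0))/(1+7/400) = 9677/10000 ≈ 0.967700
step 2 [1y] zero: DF = P = 581/625 ≈ 0.929600
step 3 [1.5y] bond c/2=7/200: DF=(991799/1000000 − 7/200·(0.967700+0.929600))/(1+7/200) = 8941/10000 ≈ 0.894100
step 4 [2y] zero: DF = P = 4313/5000 ≈ 0.862600
step 5 [2.5y] zero: DF = P = 8357/10000 ≈ 0.835700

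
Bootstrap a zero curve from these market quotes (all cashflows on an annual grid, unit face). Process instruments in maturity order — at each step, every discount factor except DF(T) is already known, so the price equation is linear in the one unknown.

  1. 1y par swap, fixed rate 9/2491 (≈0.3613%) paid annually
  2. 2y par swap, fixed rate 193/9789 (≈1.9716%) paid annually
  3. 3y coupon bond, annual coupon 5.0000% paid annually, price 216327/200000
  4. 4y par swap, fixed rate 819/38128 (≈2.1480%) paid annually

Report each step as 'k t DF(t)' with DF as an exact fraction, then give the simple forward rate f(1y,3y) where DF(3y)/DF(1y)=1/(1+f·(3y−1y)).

1 1 2491/2500
2 2 4807/5000
3 3 9369/10000
4 4 9181/10000
f(1y,3y) = ((2491/2500)/(9369/10000) − 1)/(2) = 595/18738 ≈ 3.1754%

step 1 [1y] swap r/1=9/2491: DF=(1 − 9/2491·(0))/(1+9/2491) = 2491/2500 ≈ 0.996400
step 2 [2y] swap r/1=193/9789: DF=(1 − 193/9789·(0.996400))/(1+193/9789) = 4807/5000 ≈ 0.961400
step 3 [3y] bond c/1=1/20: DF=(216327/200000 − 1/20·(0.996400+0.961400))/(1+1/20) = 9369/10000 ≈ 0.936900
step 4 [4y] swap r/1=819/38128: DF=(1 − 819/38128·(0.996400+0.961400+0.936900))/(1+819/38128) = 9181/10000 ≈ 0.918100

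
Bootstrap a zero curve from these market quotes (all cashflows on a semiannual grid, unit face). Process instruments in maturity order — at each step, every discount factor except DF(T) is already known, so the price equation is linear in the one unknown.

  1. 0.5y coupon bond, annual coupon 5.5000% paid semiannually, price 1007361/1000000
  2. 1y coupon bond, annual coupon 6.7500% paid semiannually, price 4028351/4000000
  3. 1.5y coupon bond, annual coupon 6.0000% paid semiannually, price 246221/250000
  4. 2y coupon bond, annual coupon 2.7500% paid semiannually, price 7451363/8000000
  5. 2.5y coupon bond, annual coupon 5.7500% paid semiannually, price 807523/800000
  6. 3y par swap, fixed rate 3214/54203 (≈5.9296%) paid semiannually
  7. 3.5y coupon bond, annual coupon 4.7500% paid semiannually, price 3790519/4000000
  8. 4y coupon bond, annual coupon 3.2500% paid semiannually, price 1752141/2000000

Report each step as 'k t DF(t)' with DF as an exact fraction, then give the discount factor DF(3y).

step 1 [0.5y] bond c/2=11/400: DF=(1007361/1000000 − 11/400·(0))/(1+11/400) = 2451/2500 ≈ 0.980400
step 2 [1y] bond c/2=27/800: DF=(4028351/4000000 − 27/800·(0.980400))/(1+27/800) = 4711/5000 ≈ 0.942200
step 3 [1.5y] bond c/2=3/100: DF=(246221/250000 − 3/100·(0.980400+0.942200))/(1+3/100) = 4501/5000 ≈ 0.900200
step 4 [2y] bond c/2=11/800: DF=(7451363/8000000 − 11/800·(0.980400+0.942200+0.900200))/(1+11/800) = 1761/2000 ≈ 0.880500
step 5 [2.5y] bond c/2=23/800: DF=(807523/800000 − 23/800·(0.980400+0.942200+0.900200+0.880500))/(1+23/800) = 8777/10000 ≈ 0.877700
step 6 [3y] swap r/2=1607/54203: DF=(1 − 1607/54203·(0.980400+0.942200+0.900200+0.880500+0.877700))/(1+1607/54203) = 8393/10000 ≈ 0.839300
step 7 [3.5y] bond c/2=19/800: DF=(3790519/4000000 − 19/800·(0.980400+0.942200+0.900200+0.880500+0.877700+0.839300))/(1+19/800) = 7999/10000 ≈ 0.799900
step 8 [4y] bond c/2=13/800: DF=(1752141/2000000 − 13/800·(0.980400+0.942200+0.900200+0.880500+0.877700+0.839300+0.799900))/(1+13/800) = 3813/5000 ≈ 0.762600

1 1/2 2451/2500
2 1 4711/5000
3 3/2 4501/5000
4 2 1761/2000
5 5/2 8777/10000
6 3 8393/10000
7 7/2 7999/10000
8 4 3813/5000
DF(3y) = 8393/10000 ≈ 0.839300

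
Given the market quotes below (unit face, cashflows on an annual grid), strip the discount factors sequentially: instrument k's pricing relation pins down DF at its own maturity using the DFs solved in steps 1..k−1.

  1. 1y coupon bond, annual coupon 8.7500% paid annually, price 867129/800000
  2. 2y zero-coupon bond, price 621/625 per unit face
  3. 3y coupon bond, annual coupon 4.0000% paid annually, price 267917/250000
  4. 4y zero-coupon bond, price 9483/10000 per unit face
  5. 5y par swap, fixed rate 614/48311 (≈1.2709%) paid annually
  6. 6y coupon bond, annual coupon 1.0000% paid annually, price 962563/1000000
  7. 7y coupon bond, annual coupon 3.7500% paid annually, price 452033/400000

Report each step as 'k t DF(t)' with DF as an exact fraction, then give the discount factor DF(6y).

1 1 9967/10000
2 2 621/625
3 3 9539/10000
4 4 9483/10000
5 5 4693/5000
6 6 2263/2500
7 7 8819/10000
DF(6y) = 2263/2500 ≈ 0.905200

step 1 [1y] bond c/1=7/80: DF=(867129/800000 − 7/80·(0))/(1+7/80) = 9967/10000 ≈ 0.996700
step 2 [2y] zero: DF = P = 621/625 ≈ 0.993600
step 3 [3y] bond c/1=1/25: DF=(267917/250000 − 1/25·(0.996700+0.993600))/(1+1/25) = 9539/10000 ≈ 0.953900
step 4 [4y] zero: DF = P = 9483/10000 ≈ 0.948300
step 5 [5y] swap r/1=614/48311: DF=(1 − 614/48311·(0.996700+0.993600+0.953900+0.948300))/(1+614/48311) = 4693/5000 ≈ 0.938600
step 6 [6y] bond c/1=1/100: DF=(962563/1000000 − 1/100·(0.996700+0.993600+0.953900+0.948300+0.938600))/(1+1/100) = 2263/2500 ≈ 0.905200
step 7 [7y] bond c/1=3/80: DF=(452033/400000 − 3/80·(0.996700+0.993600+0.953900+0.948300+0.938600+0.905200))/(1+3/80) = 8819/10000 ≈ 0.881900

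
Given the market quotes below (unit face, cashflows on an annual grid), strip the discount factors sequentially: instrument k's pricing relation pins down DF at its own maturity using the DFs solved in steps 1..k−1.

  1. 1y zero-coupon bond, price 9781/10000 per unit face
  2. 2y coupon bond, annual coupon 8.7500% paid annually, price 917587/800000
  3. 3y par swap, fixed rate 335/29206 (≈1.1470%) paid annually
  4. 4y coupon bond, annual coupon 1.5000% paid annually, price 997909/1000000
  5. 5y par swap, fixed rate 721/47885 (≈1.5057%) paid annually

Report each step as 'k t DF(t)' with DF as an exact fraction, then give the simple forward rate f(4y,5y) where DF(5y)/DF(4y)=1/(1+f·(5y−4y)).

1 1 9781/10000
2 2 122/125
3 3 1933/2000
4 4 47/50
5 5 9279/10000
f(4y,5y) = ((47/50)/(9279/10000) − 1)/(1) = 121/9279 ≈ 1.3040%

step 1 [1y] zero: DF = P = 9781/10000 ≈ 0.978100
step 2 [2y] bond c/1=7/80: DF=(917587/800000 − 7/80·(0.978100))/(1+7/80) = 122/125 ≈ 0.976000
step 3 [3y] swap r/1=335/29206: DF=(1 − 335/29206·(0.978100+0.976000))/(1+335/29206) = 1933/2000 ≈ 0.966500
step 4 [4y] bond c/1=3/200: DF=(997909/1000000 − 3/200·(0.978100+0.976000+0.966500))/(1+3/200) = 47/50 ≈ 0.940000
step 5 [5y] swap r/1=721/47885: DF=(1 − 721/47885·(0.978100+0.976000+0.966500+0.940000))/(1+721/47885) = 9279/10000 ≈ 0.927900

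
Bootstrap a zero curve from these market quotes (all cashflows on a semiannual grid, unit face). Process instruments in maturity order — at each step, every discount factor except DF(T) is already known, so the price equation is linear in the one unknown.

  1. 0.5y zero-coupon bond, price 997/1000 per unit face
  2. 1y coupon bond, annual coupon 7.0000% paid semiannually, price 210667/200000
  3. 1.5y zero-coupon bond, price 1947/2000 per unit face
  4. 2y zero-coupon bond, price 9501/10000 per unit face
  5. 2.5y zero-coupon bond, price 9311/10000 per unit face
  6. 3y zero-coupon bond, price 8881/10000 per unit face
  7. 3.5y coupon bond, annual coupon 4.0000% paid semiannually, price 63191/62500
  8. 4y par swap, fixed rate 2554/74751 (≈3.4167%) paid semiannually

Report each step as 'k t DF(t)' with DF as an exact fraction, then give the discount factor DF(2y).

step 1 [0.5y] zero: DF = P = 997/1000 ≈ 0.997000
step 2 [1y] bond c/2=7/200: DF=(210667/200000 − 7/200·(0.997000))/(1+7/200) = 123/125 ≈ 0.984000
step 3 [1.5y] zero: DF = P = 1947/2000 ≈ 0.973500
step 4 [2y] zero: DF = P = 9501/10000 ≈ 0.950100
step 5 [2.5y] zero: DF = P = 9311/10000 ≈ 0.931100
step 6 [3y] zero: DF = P = 8881/10000 ≈ 0.888100
step 7 [3.5y] bond c/2=1/50: DF=(63191/62500 − 1/50·(0.997000+0.984000+0.973500+0.950100+0.931100+0.888100))/(1+1/50) = 879/1000 ≈ 0.879000
step 8 [4y] swap r/2=1277/74751: DF=(1 − 1277/74751·(0.997000+0.984000+0.973500+0.950100+0.931100+0.888100+0.879000))/(1+1277/74751) = 8723/10000 ≈ 0.872300

1 1/2 997/1000
2 1 123/125
3 3/2 1947/2000
4 2 9501/10000
5 5/2 9311/10000
6 3 8881/10000
7 7/2 879/1000
8 4 8723/10000
DF(2y) = 9501/10000 ≈ 0.950100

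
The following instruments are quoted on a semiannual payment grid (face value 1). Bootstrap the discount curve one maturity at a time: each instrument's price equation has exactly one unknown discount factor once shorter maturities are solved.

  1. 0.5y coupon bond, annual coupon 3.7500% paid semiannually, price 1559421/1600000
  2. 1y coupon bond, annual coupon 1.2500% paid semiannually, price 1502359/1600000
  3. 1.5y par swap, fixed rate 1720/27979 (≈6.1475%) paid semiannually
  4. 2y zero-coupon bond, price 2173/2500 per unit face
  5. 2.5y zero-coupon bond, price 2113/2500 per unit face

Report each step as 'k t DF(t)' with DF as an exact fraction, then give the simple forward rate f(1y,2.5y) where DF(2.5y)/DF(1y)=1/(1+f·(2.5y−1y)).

1 1/2 9567/10000
2 1 1159/1250
3 3/2 457/500
4 2 2173/2500
5 5/2 2113/2500
f(1y,2.5y) = ((1159/1250)/(2113/2500) − 1)/(3/2) = 410/6339 ≈ 6.4679%

step 1 [0.5y] bond c/2=3/160: DF=(1559421/1600000 − 3/160·(0))/(1+3/160) = 9567/10000 ≈ 0.956700
step 2 [1y] bond c/2=1/160: DF=(1502359/1600000 − 1/160·(0.956700))/(1+1/160) = 1159/1250 ≈ 0.927200
step 3 [1.5y] swap r/2=860/27979: DF=(1 − 860/27979·(0.956700+0.927200))/(1+860/27979) = 457/500 ≈ 0.914000
step 4 [2y] zero: DF = P = 2173/2500 ≈ 0.869200
step 5 [2.5y] zero: DF = P = 2113/2500 ≈ 0.845200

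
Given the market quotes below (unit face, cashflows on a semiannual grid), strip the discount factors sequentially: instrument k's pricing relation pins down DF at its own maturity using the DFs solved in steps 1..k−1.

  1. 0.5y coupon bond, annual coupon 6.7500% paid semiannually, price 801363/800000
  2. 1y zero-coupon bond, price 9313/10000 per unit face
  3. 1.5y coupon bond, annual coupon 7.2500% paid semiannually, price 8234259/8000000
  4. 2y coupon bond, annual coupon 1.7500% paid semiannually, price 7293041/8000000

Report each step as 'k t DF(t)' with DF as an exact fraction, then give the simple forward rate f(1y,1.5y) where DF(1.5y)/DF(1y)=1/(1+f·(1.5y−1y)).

1 1/2 969/1000
2 1 9313/10000
3 3/2 2317/2500
4 2 1099/1250
f(1y,1.5y) = ((9313/10000)/(2317/2500) − 1)/(1/2) = 45/4634 ≈ 0.9711%

step 1 [0.5y] bond c/2=27/800: DF=(801363/800000 − 27/800·(0))/(1+27/800) = 969/1000 ≈ 0.969000
step 2 [1y] zero: DF = P = 9313/10000 ≈ 0.931300
step 3 [1.5y] bond c/2=29/800: DF=(8234259/8000000 − 29/800·(0.969000+0.931300))/(1+29/800) = 2317/2500 ≈ 0.926800
step 4 [2y] bond c/2=7/800: DF=(7293041/8000000 − 7/800·(0.969000+0.931300+0.926800))/(1+7/800) = 1099/1250 ≈ 0.879200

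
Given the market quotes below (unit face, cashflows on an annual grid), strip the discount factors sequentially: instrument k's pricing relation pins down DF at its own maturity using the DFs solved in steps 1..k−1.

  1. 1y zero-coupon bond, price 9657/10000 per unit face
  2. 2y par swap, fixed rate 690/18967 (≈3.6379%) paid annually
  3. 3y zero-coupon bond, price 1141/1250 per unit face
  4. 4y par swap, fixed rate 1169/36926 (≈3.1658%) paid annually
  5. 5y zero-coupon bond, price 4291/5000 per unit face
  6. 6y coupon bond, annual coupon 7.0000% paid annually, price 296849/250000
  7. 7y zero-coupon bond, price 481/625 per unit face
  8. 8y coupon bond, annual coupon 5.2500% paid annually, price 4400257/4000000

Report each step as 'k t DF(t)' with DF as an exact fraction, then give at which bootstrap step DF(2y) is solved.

step 1 [1y] zero: DF = P = 9657/10000 ≈ 0.965700
step 2 [2y] swap r/1=690/18967: DF=(1 − 690/18967·(0.965700))/(1+690/18967) = 931/1000 ≈ 0.931000
step 3 [3y] zero: DF = P = 1141/1250 ≈ 0.912800
step 4 [4y] swap r/1=1169/36926: DF=(1 − 1169/36926·(0.965700+0.931000+0.912800))/(1+1169/36926) = 8831/10000 ≈ 0.883100
step 5 [5y] zero: DF = P = 4291/5000 ≈ 0.858200
step 6 [6y] bond c/1=7/100: DF=(296849/250000 − 7/100·(0.965700+0.931000+0.912800+0.883100+0.858200))/(1+7/100) = 203/250 ≈ 0.812000
step 7 [7y] zero: DF = P = 481/625 ≈ 0.769600
step 8 [8y] bond c/1=21/400: DF=(4400257/4000000 − 21/400·(0.965700+0.931000+0.912800+0.883100+0.858200+0.812000+0.769600))/(1+21/400) = 7393/10000 ≈ 0.739300

1 1 9657/10000
2 2 931/1000
3 3 1141/1250
4 4 8831/10000
5 5 4291/5000
6 6 203/250
7 7 481/625
8 8 7393/10000
DF(2y) is solved at step 2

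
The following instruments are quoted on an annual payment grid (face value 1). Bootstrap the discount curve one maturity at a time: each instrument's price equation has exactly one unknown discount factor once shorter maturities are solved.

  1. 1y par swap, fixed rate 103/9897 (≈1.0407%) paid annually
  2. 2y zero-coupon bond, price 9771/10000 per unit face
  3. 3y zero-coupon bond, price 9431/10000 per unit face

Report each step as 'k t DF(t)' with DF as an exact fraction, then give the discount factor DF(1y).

step 1 [1y] swap r/1=103/9897: DF=(1 − 103/9897·(0))/(1+103/9897) = 9897/10000 ≈ 0.989700
step 2 [2y] zero: DF = P = 9771/10000 ≈ 0.977100
step 3 [3y] zero: DF = P = 9431/10000 ≈ 0.943100

1 1 9897/10000
2 2 9771/10000
3 3 9431/10000
DF(1y) = 9897/10000 ≈ 0.989700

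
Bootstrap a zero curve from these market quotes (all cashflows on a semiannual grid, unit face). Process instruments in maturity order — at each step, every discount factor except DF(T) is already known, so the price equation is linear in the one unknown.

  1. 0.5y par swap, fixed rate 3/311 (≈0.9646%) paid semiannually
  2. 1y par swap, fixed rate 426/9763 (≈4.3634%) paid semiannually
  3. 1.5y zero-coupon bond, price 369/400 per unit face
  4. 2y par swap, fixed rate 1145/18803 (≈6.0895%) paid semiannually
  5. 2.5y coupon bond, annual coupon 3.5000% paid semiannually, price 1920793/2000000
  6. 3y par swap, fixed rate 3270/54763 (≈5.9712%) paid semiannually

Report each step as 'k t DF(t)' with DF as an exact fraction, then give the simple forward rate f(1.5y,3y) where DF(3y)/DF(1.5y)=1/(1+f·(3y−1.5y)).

step 1 [0.5y] swap r/2=3/622: DF=(1 − 3/622·(0))/(1+3/622) = 622/625 ≈ 0.995200
step 2 [1y] swap r/2=213/9763: DF=(1 − 213/9763·(0.995200))/(1+213/9763) = 4787/5000 ≈ 0.957400
step 3 [1.5y] zero: DF = P = 369/400 ≈ 0.922500
step 4 [2y] swap r/2=1145/37606: DF=(1 − 1145/37606·(0.995200+0.957400+0.922500))/(1+1145/37606) = 1771/2000 ≈ 0.885500
step 5 [2.5y] bond c/2=7/400: DF=(1920793/2000000 − 7/400·(0.995200+0.957400+0.922500+0.885500))/(1+7/400) = 1099/1250 ≈ 0.879200
step 6 [3y] swap r/2=1635/54763: DF=(1 − 1635/54763·(0.995200+0.957400+0.922500+0.885500+0.879200))/(1+1635/54763) = 1673/2000 ≈ 0.836500

1 1/2 622/625
2 1 4787/5000
3 3/2 369/400
4 2 1771/2000
5 5/2 1099/1250
6 3 1673/2000
f(1.5y,3y) = ((369/400)/(1673/2000) − 1)/(3/2) = 344/5019 ≈ 6.8540%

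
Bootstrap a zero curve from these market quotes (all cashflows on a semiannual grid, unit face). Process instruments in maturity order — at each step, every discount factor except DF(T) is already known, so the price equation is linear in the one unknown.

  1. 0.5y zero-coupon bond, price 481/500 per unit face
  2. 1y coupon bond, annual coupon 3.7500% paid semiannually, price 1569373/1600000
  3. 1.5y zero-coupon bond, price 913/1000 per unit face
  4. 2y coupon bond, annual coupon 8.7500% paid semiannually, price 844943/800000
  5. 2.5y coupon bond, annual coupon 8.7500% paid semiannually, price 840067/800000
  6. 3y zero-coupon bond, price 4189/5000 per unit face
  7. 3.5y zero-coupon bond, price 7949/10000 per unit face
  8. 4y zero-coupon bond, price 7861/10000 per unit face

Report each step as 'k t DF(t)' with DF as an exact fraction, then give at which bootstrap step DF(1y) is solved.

1 1/2 481/500
2 1 9451/10000
3 3/2 913/1000
4 2 8937/10000
5 5/2 1063/1250
6 3 4189/5000
7 7/2 7949/10000
8 4 7861/10000
DF(1y) is solved at step 2

step 1 [0.5y] zero: DF = P = 481/500 ≈ 0.962000
step 2 [1y] bond c/2=3/160: DF=(1569373/1600000 − 3/160·(0.962000))/(1+3/160) = 9451/10000 ≈ 0.945100
step 3 [1.5y] zero: DF = P = 913/1000 ≈ 0.913000
step 4 [2y] bond c/2=7/160: DF=(844943/800000 − 7/160·(0.962000+0.945100+0.913000))/(1+7/160) = 8937/10000 ≈ 0.893700
step 5 [2.5y] bond c/2=7/160: DF=(840067/800000 − 7/160·(0.962000+0.945100+0.913000+0.893700))/(1+7/160) = 1063/1250 ≈ 0.850400
step 6 [3y] zero: DF = P = 4189/5000 ≈ 0.837800
step 7 [3.5y] zero: DF = P = 7949/10000 ≈ 0.794900
step 8 [4y] zero: DF = P = 7861/10000 ≈ 0.786100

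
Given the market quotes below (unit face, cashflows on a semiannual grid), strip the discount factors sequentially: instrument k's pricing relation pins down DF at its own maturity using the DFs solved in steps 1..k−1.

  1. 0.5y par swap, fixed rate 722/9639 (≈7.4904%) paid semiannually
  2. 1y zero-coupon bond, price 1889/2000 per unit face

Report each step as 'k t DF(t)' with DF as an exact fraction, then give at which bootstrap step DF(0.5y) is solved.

1 1/2 9639/10000
2 1 1889/2000
DF(0.5y) is solved at step 1

step 1 [0.5y] swap r/2=361/9639: DF=(1 − 361/9639·(0))/(1+361/9639) = 9639/10000 ≈ 0.963900
step 2 [1y] zero: DF = P = 1889/2000 ≈ 0.944500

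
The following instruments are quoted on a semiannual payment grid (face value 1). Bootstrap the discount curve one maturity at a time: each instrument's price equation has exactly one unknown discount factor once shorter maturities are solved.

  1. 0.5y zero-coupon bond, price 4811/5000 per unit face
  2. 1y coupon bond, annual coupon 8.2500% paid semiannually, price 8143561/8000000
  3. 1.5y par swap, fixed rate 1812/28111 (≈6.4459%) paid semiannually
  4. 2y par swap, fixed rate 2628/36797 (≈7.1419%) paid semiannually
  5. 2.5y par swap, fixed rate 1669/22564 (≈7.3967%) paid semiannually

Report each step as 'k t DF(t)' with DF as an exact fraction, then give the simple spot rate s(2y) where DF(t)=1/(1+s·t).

1 1/2 4811/5000
2 1 1879/2000
3 3/2 4547/5000
4 2 4343/5000
5 5/2 8331/10000
s(2y) = (1/(4343/5000) − 1)/(2) = 657/8686 ≈ 7.5639%

step 1 [0.5y] zero: DF = P = 4811/5000 ≈ 0.962200
step 2 [1y] bond c/2=33/800: DF=(8143561/8000000 − 33/800·(0.962200))/(1+33/800) = 1879/2000 ≈ 0.939500
step 3 [1.5y] swap r/2=906/28111: DF=(1 − 906/28111·(0.962200+0.939500))/(1+906/28111) = 4547/5000 ≈ 0.909400
step 4 [2y] swap r/2=1314/36797: DF=(1 − 1314/36797·(0.962200+0.939500+0.909400))/(1+1314/36797) = 4343/5000 ≈ 0.868600
step 5 [2.5y] swap r/2=1669/45128: DF=(1 − 1669/45128·(0.962200+0.939500+0.909400+0.868600))/(1+1669/45128) = 8331/10000 ≈ 0.833100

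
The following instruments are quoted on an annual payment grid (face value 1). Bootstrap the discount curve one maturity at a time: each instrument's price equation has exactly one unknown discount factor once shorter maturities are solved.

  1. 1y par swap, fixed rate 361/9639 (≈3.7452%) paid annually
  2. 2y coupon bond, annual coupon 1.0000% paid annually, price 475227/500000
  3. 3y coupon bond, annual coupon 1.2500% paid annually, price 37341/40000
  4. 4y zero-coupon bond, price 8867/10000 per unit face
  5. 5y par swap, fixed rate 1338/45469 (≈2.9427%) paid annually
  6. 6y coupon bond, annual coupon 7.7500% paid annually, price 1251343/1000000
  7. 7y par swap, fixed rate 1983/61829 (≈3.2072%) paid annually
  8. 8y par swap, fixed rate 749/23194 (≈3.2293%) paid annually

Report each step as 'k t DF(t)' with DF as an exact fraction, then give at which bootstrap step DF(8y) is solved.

step 1 [1y] swap r/1=361/9639: DF=(1 − 361/9639·(0))/(1+361/9639) = 9639/10000 ≈ 0.963900
step 2 [2y] bond c/1=1/100: DF=(475227/500000 − 1/100·(0.963900))/(1+1/100) = 1863/2000 ≈ 0.931500
step 3 [3y] bond c/1=1/80: DF=(37341/40000 − 1/80·(0.963900+0.931500))/(1+1/80) = 4493/5000 ≈ 0.898600
step 4 [4y] zero: DF = P = 8867/10000 ≈ 0.886700
step 5 [5y] swap r/1=1338/45469: DF=(1 − 1338/45469·(0.963900+0.931500+0.898600+0.886700))/(1+1338/45469) = 4331/5000 ≈ 0.866200
step 6 [6y] bond c/1=31/400: DF=(1251343/1000000 − 31/400·(0.963900+0.931500+0.898600+0.886700+0.866200))/(1+31/400) = 8343/10000 ≈ 0.834300
step 7 [7y] swap r/1=1983/61829: DF=(1 − 1983/61829·(0.963900+0.931500+0.898600+0.886700+0.866200+0.834300))/(1+1983/61829) = 8017/10000 ≈ 0.801700
step 8 [8y] swap r/1=749/23194: DF=(1 − 749/23194·(0.963900+0.931500+0.898600+0.886700+0.866200+0.834300+0.801700))/(1+749/23194) = 7753/10000 ≈ 0.775300

1 1 9639/10000
2 2 1863/2000
3 3 4493/5000
4 4 8867/10000
5 5 4331/5000
6 6 8343/10000
7 7 8017/10000
8 8 7753/10000
DF(8y) is solved at step 8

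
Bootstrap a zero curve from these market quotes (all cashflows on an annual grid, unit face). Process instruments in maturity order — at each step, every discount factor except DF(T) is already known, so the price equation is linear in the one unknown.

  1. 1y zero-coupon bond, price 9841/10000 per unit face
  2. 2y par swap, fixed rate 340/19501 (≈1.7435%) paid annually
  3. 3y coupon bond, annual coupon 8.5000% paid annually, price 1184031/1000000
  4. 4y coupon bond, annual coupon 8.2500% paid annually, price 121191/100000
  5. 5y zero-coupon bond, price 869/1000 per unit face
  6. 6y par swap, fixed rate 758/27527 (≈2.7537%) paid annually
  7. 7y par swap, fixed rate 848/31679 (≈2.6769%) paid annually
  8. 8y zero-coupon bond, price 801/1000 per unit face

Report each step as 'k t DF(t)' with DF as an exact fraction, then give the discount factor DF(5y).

step 1 [1y] zero: DF = P = 9841/10000 ≈ 0.984100
step 2 [2y] swap r/1=340/19501: DF=(1 − 340/19501·(0.984100))/(1+340/19501) = 483/500 ≈ 0.966000
step 3 [3y] bond c/1=17/200: DF=(1184031/1000000 − 17/200·(0.984100+0.966000))/(1+17/200) = 1877/2000 ≈ 0.938500
step 4 [4y] bond c/1=33/400: DF=(121191/100000 − 33/400·(0.984100+0.966000+0.938500))/(1+33/400) = 4497/5000 ≈ 0.899400
step 5 [5y] zero: DF = P = 869/1000 ≈ 0.869000
step 6 [6y] swap r/1=758/27527: DF=(1 − 758/27527·(0.984100+0.966000+0.938500+0.899400+0.869000))/(1+758/27527) = 2121/2500 ≈ 0.848400
step 7 [7y] swap r/1=848/31679: DF=(1 − 848/31679·(0.984100+0.966000+0.938500+0.899400+0.869000+0.848400))/(1+848/31679) = 519/625 ≈ 0.830400
step 8 [8y] zero: DF = P = 801/1000 ≈ 0.801000

1 1 9841/10000
2 2 483/500
3 3 1877/2000
4 4 4497/5000
5 5 869/1000
6 6 2121/2500
7 7 519/625
8 8 801/1000
DF(5y) = 869/1000 ≈ 0.869000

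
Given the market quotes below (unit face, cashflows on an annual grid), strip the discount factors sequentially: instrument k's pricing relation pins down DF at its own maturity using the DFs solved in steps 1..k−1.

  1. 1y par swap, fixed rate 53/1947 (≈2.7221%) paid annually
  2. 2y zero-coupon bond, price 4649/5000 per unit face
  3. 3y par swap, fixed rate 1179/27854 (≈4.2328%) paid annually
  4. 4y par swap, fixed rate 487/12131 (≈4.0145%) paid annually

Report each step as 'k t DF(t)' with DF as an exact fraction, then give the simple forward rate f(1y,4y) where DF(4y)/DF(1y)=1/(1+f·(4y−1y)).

step 1 [1y] swap r/1=53/1947: DF=(1 − 53/1947·(0))/(1+53/1947) = 1947/2000 ≈ 0.973500
step 2 [2y] zero: DF = P = 4649/5000 ≈ 0.929800
step 3 [3y] swap r/1=1179/27854: DF=(1 − 1179/27854·(0.973500+0.929800))/(1+1179/27854) = 8821/10000 ≈ 0.882100
step 4 [4y] swap r/1=487/12131: DF=(1 − 487/12131·(0.973500+0.929800+0.882100))/(1+487/12131) = 8539/10000 ≈ 0.853900

1 1 1947/2000
2 2 4649/5000
3 3 8821/10000
4 4 8539/10000
f(1y,4y) = ((1947/2000)/(8539/10000) − 1)/(3) = 1196/25617 ≈ 4.6688%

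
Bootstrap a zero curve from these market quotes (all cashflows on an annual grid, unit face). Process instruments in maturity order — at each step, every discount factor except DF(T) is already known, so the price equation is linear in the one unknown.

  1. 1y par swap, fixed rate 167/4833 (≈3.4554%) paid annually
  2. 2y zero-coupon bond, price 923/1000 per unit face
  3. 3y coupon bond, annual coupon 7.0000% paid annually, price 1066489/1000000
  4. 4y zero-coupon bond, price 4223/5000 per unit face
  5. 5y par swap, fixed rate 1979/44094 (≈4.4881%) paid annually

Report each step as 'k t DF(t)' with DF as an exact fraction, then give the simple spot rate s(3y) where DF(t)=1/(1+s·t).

1 1 4833/5000
2 2 923/1000
3 3 8731/10000
4 4 4223/5000
5 5 8021/10000
s(3y) = (1/(8731/10000) − 1)/(3) = 423/8731 ≈ 4.8448%

step 1 [1y] swap r/1=167/4833: DF=(1 − 167/4833·(0))/(1+167/4833) = 4833/5000 ≈ 0.966600
step 2 [2y] zero: DF = P = 923/1000 ≈ 0.923000
step 3 [3y] bond c/1=7/100: DF=(1066489/1000000 − 7/100·(0.966600+0.923000))/(1+7/100) = 8731/10000 ≈ 0.873100
step 4 [4y] zero: DF = P = 4223/5000 ≈ 0.844600
step 5 [5y] swap r/1=1979/44094: DF=(1 − 1979/44094·(0.966600+0.923000+0.873100+0.844600))/(1+1979/44094) = 8021/10000 ≈ 0.802100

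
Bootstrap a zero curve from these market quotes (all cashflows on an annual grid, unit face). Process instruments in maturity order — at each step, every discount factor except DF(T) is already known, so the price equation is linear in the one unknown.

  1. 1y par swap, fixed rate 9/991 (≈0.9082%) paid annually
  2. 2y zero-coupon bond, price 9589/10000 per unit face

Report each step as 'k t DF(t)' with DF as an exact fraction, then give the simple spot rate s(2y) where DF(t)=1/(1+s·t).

1 1 991/1000
2 2 9589/10000
s(2y) = (1/(9589/10000) − 1)/(2) = 411/19178 ≈ 2.1431%

step 1 [1y] swap r/1=9/991: DF=(1 − 9/991·(0))/(1+9/991) = 991/1000 ≈ 0.991000
step 2 [2y] zero: DF = P = 9589/10000 ≈ 0.958900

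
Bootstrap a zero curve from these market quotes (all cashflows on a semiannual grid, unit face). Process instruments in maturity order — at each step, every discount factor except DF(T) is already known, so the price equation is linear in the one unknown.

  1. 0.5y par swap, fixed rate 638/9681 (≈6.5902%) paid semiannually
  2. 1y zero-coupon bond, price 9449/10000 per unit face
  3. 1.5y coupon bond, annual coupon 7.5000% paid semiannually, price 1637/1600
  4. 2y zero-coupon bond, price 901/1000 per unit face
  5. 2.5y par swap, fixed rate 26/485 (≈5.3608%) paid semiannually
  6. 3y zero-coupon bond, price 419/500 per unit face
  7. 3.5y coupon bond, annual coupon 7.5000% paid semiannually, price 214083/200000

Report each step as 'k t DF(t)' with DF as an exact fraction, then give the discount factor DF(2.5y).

1 1/2 9681/10000
2 1 9449/10000
3 3/2 917/1000
4 2 901/1000
5 5/2 1753/2000
6 3 419/500
7 7/2 8349/10000
DF(2.5y) = 1753/2000 ≈ 0.876500

step 1 [0.5y] swap r/2=319/9681: DF=(1 − 319/9681·(0))/(1+319/9681) = 9681/10000 ≈ 0.968100
step 2 [1y] zero: DF = P = 9449/10000 ≈ 0.944900
step 3 [1.5y] bond c/2=3/80: DF=(1637/1600 − 3/80·(0.968100+0.944900))/(1+3/80) = 917/1000 ≈ 0.917000
step 4 [2y] zero: DF = P = 901/1000 ≈ 0.901000
step 5 [2.5y] swap r/2=13/485: DF=(1 − 13/485·(0.968100+0.944900+0.917000+0.901000))/(1+13/485) = 1753/2000 ≈ 0.876500
step 6 [3y] zero: DF = P = 419/500 ≈ 0.838000
step 7 [3.5y] bond c/2=3/80: DF=(214083/200000 − 3/80·(0.968100+0.944900+0.917000+0.901000+0.876500+0.838000))/(1+3/80) = 8349/10000 ≈ 0.834900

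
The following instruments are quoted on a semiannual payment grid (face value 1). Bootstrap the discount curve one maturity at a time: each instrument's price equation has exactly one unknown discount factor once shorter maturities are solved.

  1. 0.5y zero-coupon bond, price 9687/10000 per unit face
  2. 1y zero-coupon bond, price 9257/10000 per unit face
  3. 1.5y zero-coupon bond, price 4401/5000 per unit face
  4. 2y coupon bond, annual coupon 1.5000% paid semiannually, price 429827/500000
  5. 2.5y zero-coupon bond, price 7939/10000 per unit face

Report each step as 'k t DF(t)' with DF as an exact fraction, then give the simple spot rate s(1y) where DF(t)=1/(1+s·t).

1 1/2 9687/10000
2 1 9257/10000
3 3/2 4401/5000
4 2 4163/5000
5 5/2 7939/10000
s(1y) = (1/(9257/10000) − 1)/(1) = 743/9257 ≈ 8.0264%

step 1 [0.5y] zero: DF = P = 9687/10000 ≈ 0.968700
step 2 [1y] zero: DF = P = 9257/10000 ≈ 0.925700
step 3 [1.5y] zero: DF = P = 4401/5000 ≈ 0.880200
step 4 [2y] bond c/2=3/400: DF=(429827/500000 − 3/400·(0.968700+0.925700+0.880200))/(1+3/400) = 4163/5000 ≈ 0.832600
step 5 [2.5y] zero: DF = P = 7939/10000 ≈ 0.793900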